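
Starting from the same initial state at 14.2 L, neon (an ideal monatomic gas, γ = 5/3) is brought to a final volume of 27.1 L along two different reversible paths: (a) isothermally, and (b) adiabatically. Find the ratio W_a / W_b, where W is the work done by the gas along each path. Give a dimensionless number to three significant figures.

W_a / W_b ≈ 1.23

Path (a) isothermal: W = P₁V₁ ln(V₂/V₁) → W_a/(P₁V₁) = 0.6463.
Path (b) adiabatic: W = P₁V₁(1 − (V₁/V₂)^(γ−1))/(γ−1) → W_b/(P₁V₁) = 0.5251.
W_a / W_b = 0.6463 / 0.5251 = 1.231.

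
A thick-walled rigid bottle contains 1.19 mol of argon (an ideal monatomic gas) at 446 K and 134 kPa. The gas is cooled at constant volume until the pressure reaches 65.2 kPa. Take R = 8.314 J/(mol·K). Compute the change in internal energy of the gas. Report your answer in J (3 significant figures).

ΔU ≈ -3400 J

Constant volume ⇒ W = 0, so Q = ΔU = nCᵥΔT with Cᵥ = 3R/2 = 12.47 J/(mol·K).
At constant V, T₂/T₁ = P₂/P₁ ⇒ ΔT = T₁(P₂/P₁ − 1) = 446·(65.2/134 − 1) = -229 K.
ΔU = (1.19)(12.47)(-229) = -3398 J.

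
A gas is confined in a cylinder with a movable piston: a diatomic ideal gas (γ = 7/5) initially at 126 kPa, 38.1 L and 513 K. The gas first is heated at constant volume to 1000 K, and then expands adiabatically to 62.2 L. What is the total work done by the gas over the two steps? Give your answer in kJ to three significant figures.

Step 1 (isochoric): W = 0 (constant volume).
After step 1: P = 245.6 kPa (V unchanged).
Step 2 (adiabatic): W = (P₁V₁ − P₂V₂)/(γ−1) = (9358 − 7692)/0.4 = 4165 J.
W_total = 0 + 4165 = 4165 J.

W_total ≈ 4.17 kJ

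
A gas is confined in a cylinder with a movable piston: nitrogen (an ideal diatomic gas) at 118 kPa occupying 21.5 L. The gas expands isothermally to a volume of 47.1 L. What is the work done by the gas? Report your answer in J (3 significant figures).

W ≈ 1990 J

Isothermal: W = nRT ln(V₂/V₁) = P₁V₁ ln(V₂/V₁).
P₁V₁ = (118 kPa)(21.5 L) = 2537 J.
W = 2537 × ln(47.1/21.5) = 2537 × 0.7842
W_by_gas = 1990 J.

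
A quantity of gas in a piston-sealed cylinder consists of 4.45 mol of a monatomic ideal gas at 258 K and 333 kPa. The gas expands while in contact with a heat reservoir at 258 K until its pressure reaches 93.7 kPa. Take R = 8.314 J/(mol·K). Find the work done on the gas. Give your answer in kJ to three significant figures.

W ≈ -12.1 kJ

Isothermal process: W = nRT ln(V₂/V₁) = nRT ln(P₁/P₂).
W = (4.45)(8.314)(258) × ln(333/93.7)
  = 9545 × ln(3.554) = 9545 × 1.268
W_by_gas = 12104 J; work on gas = −W_by = -12104 J.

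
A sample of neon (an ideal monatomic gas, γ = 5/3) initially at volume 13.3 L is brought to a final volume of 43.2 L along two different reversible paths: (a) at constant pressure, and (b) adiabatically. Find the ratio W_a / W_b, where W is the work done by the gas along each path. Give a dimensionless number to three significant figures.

W_a / W_b ≈ 2.75

Path (a) isobaric: W = P₁(V₂ − V₁) → W_a/(P₁V₁) = 2.248.
Path (b) adiabatic: W = P₁V₁(1 − (V₁/V₂)^(γ−1))/(γ−1) → W_b/(P₁V₁) = 0.8161.
W_a / W_b = 2.248 / 0.8161 = 2.755.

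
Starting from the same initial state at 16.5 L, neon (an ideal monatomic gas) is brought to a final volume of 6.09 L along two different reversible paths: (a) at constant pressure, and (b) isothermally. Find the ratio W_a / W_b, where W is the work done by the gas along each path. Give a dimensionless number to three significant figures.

W_a / W_b ≈ 0.633

Path (a) isobaric: W = P₁(V₂ − V₁) → W_a/(P₁V₁) = -0.6309.
Path (b) isothermal: W = P₁V₁ ln(V₂/V₁) → W_b/(P₁V₁) = -0.9967.
W_a / W_b = -0.6309 / -0.9967 = 0.633.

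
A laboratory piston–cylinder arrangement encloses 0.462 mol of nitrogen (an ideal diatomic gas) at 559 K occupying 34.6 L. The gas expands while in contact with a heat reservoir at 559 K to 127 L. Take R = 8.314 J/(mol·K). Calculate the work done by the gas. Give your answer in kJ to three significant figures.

Isothermal: W = nRT ln(V₂/V₁).
W = (0.462)(8.314)(559) × ln(127/34.6)
  = 2147 × 1.3
W_by_gas = 2792 J.

W ≈ 2.79 kJ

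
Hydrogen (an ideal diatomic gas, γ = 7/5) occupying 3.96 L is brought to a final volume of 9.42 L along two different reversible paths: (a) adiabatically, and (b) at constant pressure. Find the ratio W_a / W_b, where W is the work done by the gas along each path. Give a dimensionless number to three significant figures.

W_a / W_b ≈ 0.531

Path (a) adiabatic: W = P₁V₁(1 − (V₁/V₂)^(γ−1))/(γ−1) → W_a/(P₁V₁) = 0.7323.
Path (b) isobaric: W = P₁(V₂ − V₁) → W_b/(P₁V₁) = 1.379.
W_a / W_b = 0.7323 / 1.379 = 0.5312.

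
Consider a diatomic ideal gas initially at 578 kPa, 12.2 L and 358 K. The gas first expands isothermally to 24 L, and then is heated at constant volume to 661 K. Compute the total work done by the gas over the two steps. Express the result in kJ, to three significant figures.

Step 1 (isothermal): W = P₁V₁ ln(V₂/V₁) = (7052) ln(24/12.2) = 4771 J.
Step 2 (isochoric): W = 0 (constant volume).
W_total = 4771 + 0 = 4771 J.

W_total ≈ 4.77 kJ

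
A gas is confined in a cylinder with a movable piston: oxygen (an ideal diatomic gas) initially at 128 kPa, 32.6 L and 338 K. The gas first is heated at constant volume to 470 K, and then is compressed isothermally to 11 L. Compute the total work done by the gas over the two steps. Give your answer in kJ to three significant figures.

Step 1 (isochoric): W = 0 (constant volume).
After step 1: P = 178 kPa (V unchanged).
Step 2 (isothermal): W = P₁V₁ ln(V₂/V₁) = (5802) ln(11/32.6) = -6304 J.
W_total = 0 − 6304 = -6304 J.

W_total ≈ -6.30 kJ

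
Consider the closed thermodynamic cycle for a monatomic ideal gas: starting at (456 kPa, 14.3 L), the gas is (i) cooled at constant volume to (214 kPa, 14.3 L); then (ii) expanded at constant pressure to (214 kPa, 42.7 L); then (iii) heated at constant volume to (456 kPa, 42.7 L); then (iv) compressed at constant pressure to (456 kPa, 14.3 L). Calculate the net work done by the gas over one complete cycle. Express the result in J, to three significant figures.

Constant-volume legs do no work.
W(ii) = (214)(42.7 − 14.3) = 6078 J; W(iv) = (456)(14.3 − 42.7) = -12950 J.
W_net = 6078 − 12950 = -6873 J (the counter-clockwise enclosed area).

W_net ≈ -6870 J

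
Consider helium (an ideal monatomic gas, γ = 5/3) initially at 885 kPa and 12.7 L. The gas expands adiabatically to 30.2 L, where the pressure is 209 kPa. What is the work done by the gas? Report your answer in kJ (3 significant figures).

Adiabatic: W = (P₁V₁ − P₂V₂)/(γ − 1) with γ = 5/3.
P₁V₁ = 11240 J, P₂V₂ = 6312 J.
W = (11240 − 6312) / 0.6667 = 7392 J.

W ≈ 7.39 kJ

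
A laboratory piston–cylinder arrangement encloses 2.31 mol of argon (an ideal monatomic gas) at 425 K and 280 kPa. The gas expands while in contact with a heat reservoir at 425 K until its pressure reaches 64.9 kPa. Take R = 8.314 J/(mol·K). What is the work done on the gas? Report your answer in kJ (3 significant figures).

Isothermal process: W = nRT ln(V₂/V₁) = nRT ln(P₁/P₂).
W = (2.31)(8.314)(425) × ln(280/64.9)
  = 8162 × ln(4.314) = 8162 × 1.462
W_by_gas = 11933 J; work on gas = −W_by = -11933 J.

W ≈ -11.9 kJ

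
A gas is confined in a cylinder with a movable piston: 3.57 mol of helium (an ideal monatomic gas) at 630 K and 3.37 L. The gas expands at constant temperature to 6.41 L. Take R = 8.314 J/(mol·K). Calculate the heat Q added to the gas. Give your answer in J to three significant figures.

Q ≈ 12000 J

Isothermal ⇒ ΔU = 0, so Q = W = nRT ln(V₂/V₁).
Q = (3.57)(8.314)(630) ln(6.41/3.37) = 18699 × 0.6429 = 12022 J.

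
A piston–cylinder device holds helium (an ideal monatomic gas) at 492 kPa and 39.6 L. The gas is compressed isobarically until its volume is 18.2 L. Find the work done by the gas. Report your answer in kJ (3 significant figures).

W ≈ -10.5 kJ

Isobaric: W = P ΔV.
W = (492 kPa)(18.2 − 39.6 L) = (492)(-21.4) = -10529 J.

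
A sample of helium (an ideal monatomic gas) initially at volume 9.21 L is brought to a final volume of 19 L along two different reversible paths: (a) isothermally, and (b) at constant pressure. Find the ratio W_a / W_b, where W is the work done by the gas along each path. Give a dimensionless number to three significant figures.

Path (a) isothermal: W = P₁V₁ ln(V₂/V₁) → W_a/(P₁V₁) = 0.7241.
Path (b) isobaric: W = P₁(V₂ − V₁) → W_b/(P₁V₁) = 1.063.
W_a / W_b = 0.7241 / 1.063 = 0.6812.

W_a / W_b ≈ 0.681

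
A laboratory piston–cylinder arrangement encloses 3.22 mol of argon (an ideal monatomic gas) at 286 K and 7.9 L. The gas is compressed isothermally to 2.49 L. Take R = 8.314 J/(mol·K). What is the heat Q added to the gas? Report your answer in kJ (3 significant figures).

Isothermal ⇒ ΔU = 0, so Q = W = nRT ln(V₂/V₁).
Q = (3.22)(8.314)(286) ln(2.49/7.9) = 7657 × -1.155 = -8840 J.

Q ≈ -8.84 kJ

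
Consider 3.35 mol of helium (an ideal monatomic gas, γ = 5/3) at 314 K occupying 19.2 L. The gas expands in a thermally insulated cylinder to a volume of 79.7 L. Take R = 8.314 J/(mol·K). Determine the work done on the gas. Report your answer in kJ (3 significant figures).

Adiabatic: TV^(γ−1) = const with γ = 5/3.
T₂ = T₁ (V₁/V₂)^(γ−1) = 314 × (19.2/79.7)^0.667 = 314 × 0.3872 = 121.6 K.
W_by = nCᵥ(T₁ − T₂) = (3.35)(12.47)(314 − 121.6) = 8039 J.
Work on gas = −W_by = -8039 J.

W ≈ -8.04 kJ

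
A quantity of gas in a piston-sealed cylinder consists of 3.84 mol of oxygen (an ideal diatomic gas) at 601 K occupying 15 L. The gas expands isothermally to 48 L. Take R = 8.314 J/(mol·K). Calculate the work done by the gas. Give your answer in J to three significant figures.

W ≈ 22300 J

Isothermal: W = nRT ln(V₂/V₁).
W = (3.84)(8.314)(601) × ln(48/15)
  = 19187 × 1.163
W_by_gas = 22318 J.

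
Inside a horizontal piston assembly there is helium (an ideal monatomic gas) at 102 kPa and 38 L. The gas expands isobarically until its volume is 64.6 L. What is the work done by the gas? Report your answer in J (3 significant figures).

Isobaric: W = P ΔV.
W = (102 kPa)(64.6 − 38 L) = (102)(26.6) = 2713 J.

W ≈ 2710 J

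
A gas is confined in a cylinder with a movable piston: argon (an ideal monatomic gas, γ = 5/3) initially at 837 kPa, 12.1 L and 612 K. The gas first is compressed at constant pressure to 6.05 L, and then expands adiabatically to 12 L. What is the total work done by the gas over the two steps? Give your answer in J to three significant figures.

Step 1 (isobaric): W = PΔV = (837 kPa)(6.05 − 12.1 L) = -5064 J.
After step 1: P = 837 kPa, V = 6.05 L, T = 306 K.
Step 2 (adiabatic): W = (P₁V₁ − P₂V₂)/(γ−1) = (5064 − 3208)/0.667 = 2784 J.
W_total = -5064 + 2784 = -2280 J.

W_total ≈ -2280 J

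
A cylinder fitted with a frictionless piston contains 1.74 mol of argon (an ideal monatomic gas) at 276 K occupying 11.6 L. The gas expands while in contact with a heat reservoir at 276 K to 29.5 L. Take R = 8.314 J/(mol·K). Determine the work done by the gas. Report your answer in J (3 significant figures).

W ≈ 3730 J

Isothermal: W = nRT ln(V₂/V₁).
W = (1.74)(8.314)(276) × ln(29.5/11.6)
  = 3993 × 0.9334
W_by_gas = 3727 J.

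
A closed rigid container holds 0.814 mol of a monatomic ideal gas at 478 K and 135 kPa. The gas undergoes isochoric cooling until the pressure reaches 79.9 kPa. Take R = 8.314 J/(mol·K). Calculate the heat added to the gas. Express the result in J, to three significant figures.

Constant volume ⇒ W = 0, so Q = ΔU = nCᵥΔT with Cᵥ = 3R/2 = 12.47 J/(mol·K).
At constant V, T₂/T₁ = P₂/P₁ ⇒ ΔT = T₁(P₂/P₁ − 1) = 478·(79.9/135 − 1) = -195.1 K.
ΔU = (0.814)(12.47)(-195.1) = -1980 J.

Q ≈ -1980 J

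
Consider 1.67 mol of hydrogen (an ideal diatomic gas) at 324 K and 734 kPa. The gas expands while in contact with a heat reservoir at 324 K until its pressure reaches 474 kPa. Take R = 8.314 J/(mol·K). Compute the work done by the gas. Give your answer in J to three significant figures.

Isothermal process: W = nRT ln(V₂/V₁) = nRT ln(P₁/P₂).
W = (1.67)(8.314)(324) × ln(734/474)
  = 4499 × ln(1.549) = 4499 × 0.4373
W_by_gas = 1967 J.

W ≈ 1970 J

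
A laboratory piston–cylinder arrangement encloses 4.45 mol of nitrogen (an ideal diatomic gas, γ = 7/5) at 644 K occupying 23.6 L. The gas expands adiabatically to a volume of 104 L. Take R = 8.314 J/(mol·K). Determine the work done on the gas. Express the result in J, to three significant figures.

W ≈ -26700 J

Adiabatic: TV^(γ−1) = const with γ = 7/5.
T₂ = T₁ (V₁/V₂)^(γ−1) = 644 × (23.6/104)^0.4 = 644 × 0.5525 = 355.8 K.
W_by = nCᵥ(T₁ − T₂) = (4.45)(20.79)(644 − 355.8) = 26654 J.
Work on gas = −W_by = -26654 J.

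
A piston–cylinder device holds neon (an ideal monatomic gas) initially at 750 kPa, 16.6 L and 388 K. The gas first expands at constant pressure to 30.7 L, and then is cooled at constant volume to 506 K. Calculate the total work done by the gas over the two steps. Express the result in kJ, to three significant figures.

W_total ≈ 10.6 kJ

Step 1 (isobaric): W = PΔV = (750 kPa)(30.7 − 16.6 L) = 10575 J.
Step 2 (isochoric): W = 0 (constant volume).
W_total = 10575 + 0 = 10575 J.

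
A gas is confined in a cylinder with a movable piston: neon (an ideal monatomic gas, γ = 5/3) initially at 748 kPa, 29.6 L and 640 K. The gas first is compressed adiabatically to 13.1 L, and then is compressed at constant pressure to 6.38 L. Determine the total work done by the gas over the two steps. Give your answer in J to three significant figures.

W_total ≈ -43500 J

Step 1 (adiabatic): W = (P₁V₁ − P₂V₂)/(γ−1) = (22141 − 38125)/0.667 = -23976 J.
After step 1: P = 2910 kPa, V = 13.1 L, T = 1102 K.
Step 2 (isobaric): W = PΔV = (2910 kPa)(6.38 − 13.1 L) = -19557 J.
W_total = -23976 − 19557 = -43533 J.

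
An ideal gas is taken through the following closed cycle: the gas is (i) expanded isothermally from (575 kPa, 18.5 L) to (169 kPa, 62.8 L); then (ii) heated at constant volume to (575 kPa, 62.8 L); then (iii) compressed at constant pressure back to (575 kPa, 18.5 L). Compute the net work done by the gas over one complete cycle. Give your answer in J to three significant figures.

Leg (i): W = PᵢVᵢ ln(V_f/Vᵢ) = (10638) ln(62.8/18.5) = 13001 J.
Leg (ii): W = 0.
Leg (iii): W = PΔV = (575)(18.5 − 62.8) = -25472 J.
W_net = 13001 − 25472 = -12472 J.

W_net ≈ -12500 J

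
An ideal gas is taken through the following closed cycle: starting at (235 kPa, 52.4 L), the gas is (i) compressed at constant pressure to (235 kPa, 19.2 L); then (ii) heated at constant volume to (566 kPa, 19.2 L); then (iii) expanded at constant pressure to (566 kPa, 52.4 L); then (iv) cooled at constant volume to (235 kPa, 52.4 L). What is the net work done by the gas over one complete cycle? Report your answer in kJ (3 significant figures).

W_net ≈ 11.0 kJ

Constant-volume legs do no work.
W(i) = (235)(19.2 − 52.4) = -7802 J; W(iii) = (566)(52.4 − 19.2) = 18791 J.
W_net = -7802 + 18791 = 10989 J (the clockwise enclosed area).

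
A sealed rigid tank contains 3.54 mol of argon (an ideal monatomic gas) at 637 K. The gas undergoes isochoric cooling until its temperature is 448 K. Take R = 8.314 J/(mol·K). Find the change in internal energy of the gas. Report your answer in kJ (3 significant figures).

ΔU ≈ -8.34 kJ

Constant volume ⇒ W = 0, so Q = ΔU = nCᵥΔT with Cᵥ = 3R/2 = 12.47 J/(mol·K).
ΔU = (3.54)(12.47)(448 − 637) = -8344 J.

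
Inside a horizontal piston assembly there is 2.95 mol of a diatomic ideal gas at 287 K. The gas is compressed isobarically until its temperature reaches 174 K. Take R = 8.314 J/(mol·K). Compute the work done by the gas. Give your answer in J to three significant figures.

W ≈ -2770 J

Isobaric: W = P ΔV = nR ΔT.
W = (2.95)(8.314)(174 − 287) = -2771 J.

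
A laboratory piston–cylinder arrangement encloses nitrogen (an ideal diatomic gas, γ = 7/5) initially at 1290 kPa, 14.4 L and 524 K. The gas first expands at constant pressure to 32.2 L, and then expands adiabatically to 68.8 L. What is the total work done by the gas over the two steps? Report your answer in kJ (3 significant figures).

W_total ≈ 50.2 kJ

Step 1 (isobaric): W = PΔV = (1290 kPa)(32.2 − 14.4 L) = 22962 J.
After step 1: P = 1290 kPa, V = 32.2 L, T = 1172 K.
Step 2 (adiabatic): W = (P₁V₁ − P₂V₂)/(γ−1) = (41538 − 30659)/0.4 = 27198 J.
W_total = 22962 + 27198 = 50160 J.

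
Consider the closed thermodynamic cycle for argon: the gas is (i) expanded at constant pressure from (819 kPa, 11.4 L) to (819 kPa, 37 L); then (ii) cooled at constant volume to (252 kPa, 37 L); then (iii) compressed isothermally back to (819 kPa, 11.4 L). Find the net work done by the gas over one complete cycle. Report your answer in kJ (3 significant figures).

Leg (i): W = PΔV = (819)(37 − 11.4) = 20966 J.
Leg (ii): W = 0.
Leg (iii): W = PᵢVᵢ ln(V_f/Vᵢ) = (9324) ln(11.4/37) = -10977 J.
W_net = 20966 − 10977 = 9989 J.

W_net ≈ 9.99 kJ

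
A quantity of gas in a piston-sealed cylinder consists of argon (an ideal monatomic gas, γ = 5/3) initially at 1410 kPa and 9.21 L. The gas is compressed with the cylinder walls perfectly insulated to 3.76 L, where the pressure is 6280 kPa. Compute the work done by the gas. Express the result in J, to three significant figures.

Adiabatic: W = (P₁V₁ − P₂V₂)/(γ − 1) with γ = 5/3.
P₁V₁ = 12986 J, P₂V₂ = 23613 J.
W = (12986 − 23613) / 0.6667 = -15940 J.

W ≈ -15900 J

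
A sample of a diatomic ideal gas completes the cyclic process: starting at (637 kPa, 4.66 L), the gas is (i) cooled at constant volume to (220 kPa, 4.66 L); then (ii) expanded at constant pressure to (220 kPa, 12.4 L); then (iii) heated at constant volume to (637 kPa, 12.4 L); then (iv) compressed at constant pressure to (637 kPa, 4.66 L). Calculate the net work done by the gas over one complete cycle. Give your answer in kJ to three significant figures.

W_net ≈ -3.23 kJ

Constant-volume legs do no work.
W(ii) = (220)(12.4 − 4.66) = 1703 J; W(iv) = (637)(4.66 − 12.4) = -4930 J.
W_net = 1703 − 4930 = -3228 J (the counter-clockwise enclosed area).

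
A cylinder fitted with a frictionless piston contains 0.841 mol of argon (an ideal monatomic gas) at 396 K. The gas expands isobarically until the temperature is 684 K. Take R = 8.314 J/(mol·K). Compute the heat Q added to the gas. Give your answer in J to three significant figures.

Isobaric: W = nRΔT = (0.841)(8.314)(288) = 2014 J.
ΔU = nCᵥΔT with Cᵥ = 3R/2: ΔU = (0.841)(12.47)(288) = 3021 J.
Q = ΔU + W = 3021 + 2014 = 5034 J.

Q ≈ 5030 J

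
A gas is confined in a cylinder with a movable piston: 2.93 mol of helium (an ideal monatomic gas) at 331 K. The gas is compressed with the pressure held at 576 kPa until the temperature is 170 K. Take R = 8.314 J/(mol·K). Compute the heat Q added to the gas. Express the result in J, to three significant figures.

Isobaric: W = nRΔT = (2.93)(8.314)(-161) = -3922 J.
ΔU = nCᵥΔT with Cᵥ = 3R/2: ΔU = (2.93)(12.47)(-161) = -5883 J.
Q = ΔU + W = -5883 − 3922 = -9805 J.

Q ≈ -9800 J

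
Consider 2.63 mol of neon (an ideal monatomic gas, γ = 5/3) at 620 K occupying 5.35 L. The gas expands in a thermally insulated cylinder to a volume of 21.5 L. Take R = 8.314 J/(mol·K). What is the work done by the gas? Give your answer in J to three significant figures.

W ≈ 12300 J

Adiabatic: TV^(γ−1) = const with γ = 5/3.
T₂ = T₁ (V₁/V₂)^(γ−1) = 620 × (5.35/21.5)^0.667 = 620 × 0.3956 = 245.3 K.
W_by = nCᵥ(T₁ − T₂) = (2.63)(12.47)(620 − 245.3) = 12290 J.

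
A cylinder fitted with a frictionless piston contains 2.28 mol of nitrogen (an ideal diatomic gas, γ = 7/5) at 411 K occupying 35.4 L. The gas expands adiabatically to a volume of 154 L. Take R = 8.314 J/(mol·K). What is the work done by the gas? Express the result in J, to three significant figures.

Adiabatic: TV^(γ−1) = const with γ = 7/5.
T₂ = T₁ (V₁/V₂)^(γ−1) = 411 × (35.4/154)^0.4 = 411 × 0.5554 = 228.3 K.
W_by = nCᵥ(T₁ − T₂) = (2.28)(20.79)(411 − 228.3) = 8660 J.

W ≈ 8660 J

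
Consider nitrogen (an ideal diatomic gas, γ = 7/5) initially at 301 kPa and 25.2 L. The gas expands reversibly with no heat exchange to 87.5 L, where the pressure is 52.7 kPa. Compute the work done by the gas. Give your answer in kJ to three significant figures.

W ≈ 7.43 kJ

Adiabatic: W = (P₁V₁ − P₂V₂)/(γ − 1) with γ = 7/5.
P₁V₁ = 7585 J, P₂V₂ = 4611 J.
W = (7585 − 4611) / 0.4 = 7435 J.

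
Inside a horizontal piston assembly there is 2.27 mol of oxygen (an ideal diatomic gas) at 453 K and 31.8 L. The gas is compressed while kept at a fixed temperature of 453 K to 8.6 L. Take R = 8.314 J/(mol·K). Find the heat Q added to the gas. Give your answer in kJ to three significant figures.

Isothermal ⇒ ΔU = 0, so Q = W = nRT ln(V₂/V₁).
Q = (2.27)(8.314)(453) ln(8.6/31.8) = 8549 × -1.308 = -11180 J.

Q ≈ -11.2 kJ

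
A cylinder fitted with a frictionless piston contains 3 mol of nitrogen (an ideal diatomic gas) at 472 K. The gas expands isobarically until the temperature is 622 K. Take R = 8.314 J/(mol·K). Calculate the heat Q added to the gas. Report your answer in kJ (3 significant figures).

Isobaric: W = nRΔT = (3)(8.314)(150) = 3741 J.
ΔU = nCᵥΔT with Cᵥ = 5R/2: ΔU = (3)(20.79)(150) = 9353 J.
Q = ΔU + W = 9353 + 3741 = 13095 J.

Q ≈ 13.1 kJ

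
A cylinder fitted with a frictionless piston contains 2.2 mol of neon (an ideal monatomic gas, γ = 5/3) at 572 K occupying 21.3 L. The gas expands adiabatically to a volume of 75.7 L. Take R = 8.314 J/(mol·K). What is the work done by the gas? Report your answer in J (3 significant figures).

Adiabatic: TV^(γ−1) = const with γ = 5/3.
T₂ = T₁ (V₁/V₂)^(γ−1) = 572 × (21.3/75.7)^0.667 = 572 × 0.4294 = 245.6 K.
W_by = nCᵥ(T₁ − T₂) = (2.2)(12.47)(572 − 245.6) = 8955 J.

W ≈ 8950 J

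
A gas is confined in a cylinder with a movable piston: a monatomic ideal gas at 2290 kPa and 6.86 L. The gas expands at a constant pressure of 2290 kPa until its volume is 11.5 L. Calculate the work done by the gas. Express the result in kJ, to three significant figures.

Isobaric: W = P ΔV.
W = (2290 kPa)(11.5 − 6.86 L) = (2290)(4.64) = 10626 J.

W ≈ 10.6 kJ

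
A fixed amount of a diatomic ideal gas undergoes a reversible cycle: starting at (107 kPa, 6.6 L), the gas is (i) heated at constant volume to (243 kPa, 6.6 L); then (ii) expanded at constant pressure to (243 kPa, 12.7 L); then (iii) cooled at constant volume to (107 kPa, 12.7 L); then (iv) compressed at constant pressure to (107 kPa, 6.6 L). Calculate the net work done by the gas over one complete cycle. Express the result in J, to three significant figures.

Constant-volume legs do no work.
W(ii) = (243)(12.7 − 6.6) = 1482 J; W(iv) = (107)(6.6 − 12.7) = -652.7 J.
W_net = 1482 − 652.7 = 829.6 J (the clockwise enclosed area).

W_net ≈ 830 J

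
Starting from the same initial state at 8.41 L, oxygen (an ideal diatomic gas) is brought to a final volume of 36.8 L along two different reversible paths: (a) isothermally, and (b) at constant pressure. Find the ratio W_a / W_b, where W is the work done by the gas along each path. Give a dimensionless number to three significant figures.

Path (a) isothermal: W = P₁V₁ ln(V₂/V₁) → W_a/(P₁V₁) = 1.476.
Path (b) isobaric: W = P₁(V₂ − V₁) → W_b/(P₁V₁) = 3.376.
W_a / W_b = 1.476 / 3.376 = 0.4373.

W_a / W_b ≈ 0.437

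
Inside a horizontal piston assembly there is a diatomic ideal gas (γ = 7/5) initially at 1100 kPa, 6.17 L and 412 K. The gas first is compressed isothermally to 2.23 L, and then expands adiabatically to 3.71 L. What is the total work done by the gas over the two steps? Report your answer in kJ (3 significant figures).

W_total ≈ -3.78 kJ

Step 1 (isothermal): W = P₁V₁ ln(V₂/V₁) = (6787) ln(2.23/6.17) = -6907 J.
After step 1: P = 3043 kPa, V = 2.23 L, T = 412 K.
Step 2 (adiabatic): W = (P₁V₁ − P₂V₂)/(γ−1) = (6787 − 5537)/0.4 = 3126 J.
W_total = -6907 + 3126 = -3781 J.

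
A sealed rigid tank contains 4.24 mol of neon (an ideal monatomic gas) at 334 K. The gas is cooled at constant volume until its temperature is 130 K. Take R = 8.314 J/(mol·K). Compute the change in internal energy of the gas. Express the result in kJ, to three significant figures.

Constant volume ⇒ W = 0, so Q = ΔU = nCᵥΔT with Cᵥ = 3R/2 = 12.47 J/(mol·K).
ΔU = (4.24)(12.47)(130 − 334) = -10787 J.

ΔU ≈ -10.8 kJ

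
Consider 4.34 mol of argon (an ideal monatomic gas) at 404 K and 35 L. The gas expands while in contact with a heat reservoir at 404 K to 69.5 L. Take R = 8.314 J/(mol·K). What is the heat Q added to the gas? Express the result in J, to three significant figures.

Q ≈ 10000 J

Isothermal ⇒ ΔU = 0, so Q = W = nRT ln(V₂/V₁).
Q = (4.34)(8.314)(404) ln(69.5/35) = 14577 × 0.686 = 10000 J.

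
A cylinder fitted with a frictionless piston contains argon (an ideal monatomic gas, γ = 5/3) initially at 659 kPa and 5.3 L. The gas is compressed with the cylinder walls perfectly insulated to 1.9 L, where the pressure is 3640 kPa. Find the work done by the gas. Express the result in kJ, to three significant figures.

W ≈ -5.13 kJ

Adiabatic: W = (P₁V₁ − P₂V₂)/(γ − 1) with γ = 5/3.
P₁V₁ = 3493 J, P₂V₂ = 6916 J.
W = (3493 − 6916) / 0.6667 = -5135 J.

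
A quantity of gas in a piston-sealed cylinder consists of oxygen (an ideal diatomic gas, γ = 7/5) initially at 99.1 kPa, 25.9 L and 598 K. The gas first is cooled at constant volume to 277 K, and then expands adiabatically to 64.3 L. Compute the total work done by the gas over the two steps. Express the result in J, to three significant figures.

W_total ≈ 906 J

Step 1 (isochoric): W = 0 (constant volume).
After step 1: P = 45.9 kPa (V unchanged).
Step 2 (adiabatic): W = (P₁V₁ − P₂V₂)/(γ−1) = (1189 − 826.4)/0.4 = 906.3 J.
W_total = 0 + 906.3 = 906.3 J.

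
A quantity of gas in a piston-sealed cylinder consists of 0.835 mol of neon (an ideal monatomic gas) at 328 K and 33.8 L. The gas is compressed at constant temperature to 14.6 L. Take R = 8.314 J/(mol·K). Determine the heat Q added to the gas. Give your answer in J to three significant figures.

Q ≈ -1910 J

Isothermal ⇒ ΔU = 0, so Q = W = nRT ln(V₂/V₁).
Q = (0.835)(8.314)(328) ln(14.6/33.8) = 2277 × -0.8394 = -1911 J.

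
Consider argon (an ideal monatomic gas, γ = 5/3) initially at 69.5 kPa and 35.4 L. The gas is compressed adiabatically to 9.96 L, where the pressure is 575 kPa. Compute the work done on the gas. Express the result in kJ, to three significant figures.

W ≈ 4.90 kJ

Adiabatic: W = (P₁V₁ − P₂V₂)/(γ − 1) with γ = 5/3.
P₁V₁ = 2460 J, P₂V₂ = 5727 J.
W = (2460 − 5727) / 0.6667 = -4900 J.
Work on gas = −W_by = 4900 J.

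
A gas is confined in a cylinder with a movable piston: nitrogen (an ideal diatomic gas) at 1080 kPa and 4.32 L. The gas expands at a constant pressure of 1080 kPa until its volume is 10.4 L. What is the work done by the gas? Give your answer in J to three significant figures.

Isobaric: W = P ΔV.
W = (1080 kPa)(10.4 − 4.32 L) = (1080)(6.08) = 6566 J.

W ≈ 6570 J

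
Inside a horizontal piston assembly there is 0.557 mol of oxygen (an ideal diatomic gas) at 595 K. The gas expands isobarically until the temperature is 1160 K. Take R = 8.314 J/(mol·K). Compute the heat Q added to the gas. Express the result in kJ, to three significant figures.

Q ≈ 9.16 kJ

Isobaric: W = nRΔT = (0.557)(8.314)(565) = 2616 J.
ΔU = nCᵥΔT with Cᵥ = 5R/2: ΔU = (0.557)(20.79)(565) = 6541 J.
Q = ΔU + W = 6541 + 2616 = 9158 J.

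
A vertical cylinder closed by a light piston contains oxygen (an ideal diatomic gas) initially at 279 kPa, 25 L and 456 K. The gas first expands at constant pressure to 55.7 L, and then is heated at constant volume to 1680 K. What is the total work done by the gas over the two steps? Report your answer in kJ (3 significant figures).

Step 1 (isobaric): W = PΔV = (279 kPa)(55.7 − 25 L) = 8565 J.
Step 2 (isochoric): W = 0 (constant volume).
W_total = 8565 + 0 = 8565 J.

W_total ≈ 8.57 kJ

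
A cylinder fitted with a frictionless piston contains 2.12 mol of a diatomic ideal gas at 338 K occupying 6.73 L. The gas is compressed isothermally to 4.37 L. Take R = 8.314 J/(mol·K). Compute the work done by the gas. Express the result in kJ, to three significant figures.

W ≈ -2.57 kJ

Isothermal: W = nRT ln(V₂/V₁).
W = (2.12)(8.314)(338) × ln(4.37/6.73)
  = 5957 × -0.4318
W_by_gas = -2573 J.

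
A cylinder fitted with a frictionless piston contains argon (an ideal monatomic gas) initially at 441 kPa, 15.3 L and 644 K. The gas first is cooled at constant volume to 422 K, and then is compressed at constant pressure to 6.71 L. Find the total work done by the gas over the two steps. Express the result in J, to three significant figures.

Step 1 (isochoric): W = 0 (constant volume).
After step 1: P = 289 kPa (V unchanged).
Step 2 (isobaric): W = PΔV = (289 kPa)(6.71 − 15.3 L) = -2482 J.
W_total = 0 − 2482 = -2482 J.

W_total ≈ -2480 J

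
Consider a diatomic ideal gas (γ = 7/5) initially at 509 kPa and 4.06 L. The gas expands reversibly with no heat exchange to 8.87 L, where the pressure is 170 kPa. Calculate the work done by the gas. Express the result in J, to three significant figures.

Adiabatic: W = (P₁V₁ − P₂V₂)/(γ − 1) with γ = 7/5.
P₁V₁ = 2067 J, P₂V₂ = 1508 J.
W = (2067 − 1508) / 0.4 = 1397 J.

W ≈ 1400 J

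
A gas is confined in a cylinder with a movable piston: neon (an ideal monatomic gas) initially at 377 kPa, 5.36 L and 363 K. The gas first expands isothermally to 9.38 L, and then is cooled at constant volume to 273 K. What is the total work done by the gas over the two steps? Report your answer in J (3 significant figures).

Step 1 (isothermal): W = P₁V₁ ln(V₂/V₁) = (2021) ln(9.38/5.36) = 1131 J.
Step 2 (isochoric): W = 0 (constant volume).
W_total = 1131 + 0 = 1131 J.

W_total ≈ 1130 J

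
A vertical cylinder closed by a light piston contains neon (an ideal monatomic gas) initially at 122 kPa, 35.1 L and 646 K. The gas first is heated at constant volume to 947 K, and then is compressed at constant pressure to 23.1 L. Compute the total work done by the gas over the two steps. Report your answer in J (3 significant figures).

Step 1 (isochoric): W = 0 (constant volume).
After step 1: P = 178.8 kPa (V unchanged).
Step 2 (isobaric): W = PΔV = (178.8 kPa)(23.1 − 35.1 L) = -2146 J.
W_total = 0 − 2146 = -2146 J.

W_total ≈ -2150 J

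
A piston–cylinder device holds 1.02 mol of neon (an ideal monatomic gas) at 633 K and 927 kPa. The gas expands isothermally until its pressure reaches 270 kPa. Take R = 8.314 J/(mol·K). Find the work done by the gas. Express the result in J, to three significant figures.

Isothermal process: W = nRT ln(V₂/V₁) = nRT ln(P₁/P₂).
W = (1.02)(8.314)(633) × ln(927/270)
  = 5368 × ln(3.433) = 5368 × 1.234
W_by_gas = 6622 J.

W ≈ 6620 J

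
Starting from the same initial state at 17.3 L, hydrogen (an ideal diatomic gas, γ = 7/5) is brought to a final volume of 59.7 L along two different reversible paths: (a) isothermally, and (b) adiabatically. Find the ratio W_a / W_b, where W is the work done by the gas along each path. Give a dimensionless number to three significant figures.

W_a / W_b ≈ 1.27

Path (a) isothermal: W = P₁V₁ ln(V₂/V₁) → W_a/(P₁V₁) = 1.239.
Path (b) adiabatic: W = P₁V₁(1 − (V₁/V₂)^(γ−1))/(γ−1) → W_b/(P₁V₁) = 0.9768.
W_a / W_b = 1.239 / 0.9768 = 1.268.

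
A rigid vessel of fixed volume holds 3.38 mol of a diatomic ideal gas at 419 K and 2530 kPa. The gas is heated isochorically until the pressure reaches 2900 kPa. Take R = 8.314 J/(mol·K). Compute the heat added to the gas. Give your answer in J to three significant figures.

Constant volume ⇒ W = 0, so Q = ΔU = nCᵥΔT with Cᵥ = 5R/2 = 20.79 J/(mol·K).
At constant V, T₂/T₁ = P₂/P₁ ⇒ ΔT = T₁(P₂/P₁ − 1) = 419·(2900/2530 − 1) = 61.28 K.
ΔU = (3.38)(20.79)(61.28) = 4305 J.

Q ≈ 4300 J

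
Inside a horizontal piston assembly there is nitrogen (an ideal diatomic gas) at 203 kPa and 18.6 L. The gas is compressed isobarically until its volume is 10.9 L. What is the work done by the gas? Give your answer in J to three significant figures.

W ≈ -1560 J

Isobaric: W = P ΔV.
W = (203 kPa)(10.9 − 18.6 L) = (203)(-7.7) = -1563 J.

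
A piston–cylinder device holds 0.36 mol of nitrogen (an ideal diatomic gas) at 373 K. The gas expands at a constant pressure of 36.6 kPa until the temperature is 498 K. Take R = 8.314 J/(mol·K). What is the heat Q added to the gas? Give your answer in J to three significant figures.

Isobaric: W = nRΔT = (0.36)(8.314)(125) = 374.1 J.
ΔU = nCᵥΔT with Cᵥ = 5R/2: ΔU = (0.36)(20.79)(125) = 935.3 J.
Q = ΔU + W = 935.3 + 374.1 = 1309 J.

Q ≈ 1310 J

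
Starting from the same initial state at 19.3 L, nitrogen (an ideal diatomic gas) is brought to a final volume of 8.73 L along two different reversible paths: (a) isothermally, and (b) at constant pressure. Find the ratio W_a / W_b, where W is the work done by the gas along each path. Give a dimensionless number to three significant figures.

W_a / W_b ≈ 1.45

Path (a) isothermal: W = P₁V₁ ln(V₂/V₁) → W_a/(P₁V₁) = -0.7933.
Path (b) isobaric: W = P₁(V₂ − V₁) → W_b/(P₁V₁) = -0.5477.
W_a / W_b = -0.7933 / -0.5477 = 1.449.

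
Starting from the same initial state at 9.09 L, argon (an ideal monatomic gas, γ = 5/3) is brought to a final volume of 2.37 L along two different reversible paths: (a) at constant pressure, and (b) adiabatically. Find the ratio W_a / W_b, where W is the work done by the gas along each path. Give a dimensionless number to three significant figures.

Path (a) isobaric: W = P₁(V₂ − V₁) → W_a/(P₁V₁) = -0.7393.
Path (b) adiabatic: W = P₁V₁(1 − (V₁/V₂)^(γ−1))/(γ−1) → W_b/(P₁V₁) = -2.175.
W_a / W_b = -0.7393 / -2.175 = 0.3398.

W_a / W_b ≈ 0.340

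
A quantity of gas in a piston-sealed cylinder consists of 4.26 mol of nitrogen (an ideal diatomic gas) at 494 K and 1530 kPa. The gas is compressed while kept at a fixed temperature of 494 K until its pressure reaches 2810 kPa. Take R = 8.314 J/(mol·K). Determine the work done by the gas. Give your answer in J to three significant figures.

Isothermal process: W = nRT ln(V₂/V₁) = nRT ln(P₁/P₂).
W = (4.26)(8.314)(494) × ln(1530/2810)
  = 17496 × ln(0.5445) = 17496 × -0.6079
W_by_gas = -10636 J.

W ≈ -10600 J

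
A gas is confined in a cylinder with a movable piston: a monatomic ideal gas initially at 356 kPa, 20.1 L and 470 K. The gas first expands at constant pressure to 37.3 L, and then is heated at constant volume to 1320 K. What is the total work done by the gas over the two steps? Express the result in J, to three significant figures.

Step 1 (isobaric): W = PΔV = (356 kPa)(37.3 − 20.1 L) = 6123 J.
Step 2 (isochoric): W = 0 (constant volume).
W_total = 6123 + 0 = 6123 J.

W_total ≈ 6120 J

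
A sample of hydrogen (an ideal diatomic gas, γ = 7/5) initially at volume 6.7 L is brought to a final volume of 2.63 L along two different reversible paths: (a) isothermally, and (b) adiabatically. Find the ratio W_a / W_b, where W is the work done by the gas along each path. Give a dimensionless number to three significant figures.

Path (a) isothermal: W = P₁V₁ ln(V₂/V₁) → W_a/(P₁V₁) = -0.9351.
Path (b) adiabatic: W = P₁V₁(1 − (V₁/V₂)^(γ−1))/(γ−1) → W_b/(P₁V₁) = -1.134.
W_a / W_b = -0.9351 / -1.134 = 0.8246.

W_a / W_b ≈ 0.825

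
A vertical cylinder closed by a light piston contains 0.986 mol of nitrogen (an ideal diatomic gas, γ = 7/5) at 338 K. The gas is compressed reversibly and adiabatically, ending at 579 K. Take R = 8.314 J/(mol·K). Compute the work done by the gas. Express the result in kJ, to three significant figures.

Adiabatic ⇒ Q = 0, so W_by = −ΔU = nCᵥ(T₁ − T₂).
Cᵥ = 5R/2 = 20.79 J/(mol·K).
W = (0.986)(20.79)(338 − 579) = -4939 J.

W ≈ -4.94 kJ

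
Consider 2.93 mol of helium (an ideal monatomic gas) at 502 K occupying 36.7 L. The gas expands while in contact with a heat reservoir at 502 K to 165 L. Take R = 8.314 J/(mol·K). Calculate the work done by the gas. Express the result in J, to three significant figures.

Isothermal: W = nRT ln(V₂/V₁).
W = (2.93)(8.314)(502) × ln(165/36.7)
  = 12229 × 1.503
W_by_gas = 18382 J.

W ≈ 18400 J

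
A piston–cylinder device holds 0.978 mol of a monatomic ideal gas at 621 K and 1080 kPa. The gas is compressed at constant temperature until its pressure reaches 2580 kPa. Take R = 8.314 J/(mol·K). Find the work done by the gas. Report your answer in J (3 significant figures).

Isothermal process: W = nRT ln(V₂/V₁) = nRT ln(P₁/P₂).
W = (0.978)(8.314)(621) × ln(1080/2580)
  = 5049 × ln(0.4186) = 5049 × -0.8708
W_by_gas = -4397 J.

W ≈ -4400 J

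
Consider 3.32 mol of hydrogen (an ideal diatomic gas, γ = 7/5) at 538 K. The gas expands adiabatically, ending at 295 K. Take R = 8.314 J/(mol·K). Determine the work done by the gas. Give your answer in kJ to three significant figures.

W ≈ 16.8 kJ

Adiabatic ⇒ Q = 0, so W_by = −ΔU = nCᵥ(T₁ − T₂).
Cᵥ = 5R/2 = 20.79 J/(mol·K).
W = (3.32)(20.79)(538 − 295) = 16769 J.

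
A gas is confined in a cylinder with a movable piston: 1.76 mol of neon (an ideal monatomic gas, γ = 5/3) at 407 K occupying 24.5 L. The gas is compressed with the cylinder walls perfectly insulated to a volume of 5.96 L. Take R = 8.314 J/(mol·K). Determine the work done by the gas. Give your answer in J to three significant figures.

Adiabatic: TV^(γ−1) = const with γ = 5/3.
T₂ = T₁ (V₁/V₂)^(γ−1) = 407 × (24.5/5.96)^0.667 = 407 × 2.566 = 1044 K.
W_by = nCᵥ(T₁ − T₂) = (1.76)(12.47)(407 − 1044) = -13991 J.

W ≈ -14000 J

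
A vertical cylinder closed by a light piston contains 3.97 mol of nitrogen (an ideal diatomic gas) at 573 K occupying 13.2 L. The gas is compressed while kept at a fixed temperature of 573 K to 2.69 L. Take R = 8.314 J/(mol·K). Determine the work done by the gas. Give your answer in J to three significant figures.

Isothermal: W = nRT ln(V₂/V₁).
W = (3.97)(8.314)(573) × ln(2.69/13.2)
  = 18913 × -1.591
W_by_gas = -30084 J.

W ≈ -30100 J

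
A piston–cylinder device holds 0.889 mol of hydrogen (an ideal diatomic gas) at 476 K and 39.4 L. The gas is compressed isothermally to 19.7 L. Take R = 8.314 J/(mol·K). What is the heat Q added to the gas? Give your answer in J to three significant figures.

Q ≈ -2440 J

Isothermal ⇒ ΔU = 0, so Q = W = nRT ln(V₂/V₁).
Q = (0.889)(8.314)(476) ln(19.7/39.4) = 3518 × -0.6931 = -2439 J.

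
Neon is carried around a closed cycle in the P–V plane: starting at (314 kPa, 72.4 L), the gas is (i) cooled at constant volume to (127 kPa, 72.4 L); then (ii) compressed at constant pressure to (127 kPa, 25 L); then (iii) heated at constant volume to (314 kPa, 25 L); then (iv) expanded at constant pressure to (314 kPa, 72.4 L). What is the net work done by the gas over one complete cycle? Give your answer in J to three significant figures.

W_net ≈ 8860 J

Constant-volume legs do no work.
W(ii) = (127)(25 − 72.4) = -6020 J; W(iv) = (314)(72.4 − 25) = 14884 J.
W_net = -6020 + 14884 = 8864 J (the clockwise enclosed area).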